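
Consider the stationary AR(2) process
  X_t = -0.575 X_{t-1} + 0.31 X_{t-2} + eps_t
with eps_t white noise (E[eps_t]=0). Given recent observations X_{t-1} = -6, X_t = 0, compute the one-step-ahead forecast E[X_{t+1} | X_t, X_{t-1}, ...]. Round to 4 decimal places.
E[X_{t+1} \mid \mathcal F_t] = -1.8600

For an AR(p) model X_t = c + sum_i phi_i X_{t-i} + eps_t, the
one-step-ahead conditional mean is
  E[X_{t+1} | X_t, ...] = c + sum_i phi_i X_{t+1-i}.
Substitute known values:
  E[X_{t+1} | ...] = (-0.575) * (0) + (0.31) * (-6)
                   = -1.8600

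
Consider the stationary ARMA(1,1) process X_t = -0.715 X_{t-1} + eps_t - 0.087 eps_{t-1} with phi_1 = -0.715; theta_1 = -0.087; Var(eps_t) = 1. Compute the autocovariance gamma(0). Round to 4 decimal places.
\gamma(0) = 2.3160

Multiply the model equation by X_{t-k} and take expectations. With theta_0 = psi_0 = 1 and psi_j the MA(infinity) weights, this gives
  gamma(k) - sum_i phi_i gamma(k-i) = c_k,
  c_k = sigma^2 * sum_{j=k..q} theta_j psi_{j-k}   (c_k = 0 for k > q),
using gamma(-m) = gamma(m).
psi-weights needed (psi_j = theta_j + sum_i phi_i psi_{j-i}):
  psi_1 = theta_1 + phi_1 = -0.087 + (-0.715) = -0.802
Right-hand sides:
  c_0 = sigma^2 (1 + theta_1 psi_1) = 1 * (1 + (-0.087)(-0.802)) = 1 * 1.069774 = 1.069774
  c_1 = sigma^2 theta_1 = 1 * (-0.087) = -0.087
  c_2 = 0
Equations for k = 0 and k = 1 (AR order 1):
  gamma(0) = phi_1 gamma(1) + c_0
  gamma(1) = phi_1 gamma(0) + c_1
Substituting the second into the first: gamma(0) (1 - phi_1^2) = c_0 + phi_1 c_1, so
  gamma(0) = (c_0 + phi_1 c_1) / (1 - phi_1^2) = (1.069774 + (-0.715)(-0.087)) / (1 - (-0.715)^2) = 1.131979 / 0.488775 = 2.315951.
Therefore gamma(0) = 2.3160 (to 4 decimal places).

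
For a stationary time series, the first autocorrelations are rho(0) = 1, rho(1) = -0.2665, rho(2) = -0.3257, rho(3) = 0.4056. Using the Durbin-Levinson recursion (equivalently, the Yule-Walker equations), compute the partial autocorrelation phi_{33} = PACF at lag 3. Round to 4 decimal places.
\phi_{33} = 0.2211

The PACF at lag k is phi_{kk}, the last component of the solution
to the Yule-Walker system G_k phi = r_k where
  (G_k)_{ij} = rho(|i - j|), (r_k)_i = rho(i), i,j = 1..k.
Equivalently, Durbin-Levinson gives phi_{kk} iteratively:
  phi_{11} = rho(1)
  phi_{kk} = [rho(k) - sum_{j=1..k-1} phi_{k-1,j} rho(k-j)]
            / [1 - sum_{j=1..k-1} phi_{k-1,j} rho(j)],
  phi_{k,j} = phi_{k-1,j} - phi_{kk} phi_{k-1,k-j},  j = 1..k-1.
Step k = 1:
  phi_11 = rho(1) = -0.2665.
Step k = 2:
  phi_22 = [rho(2) - phi_11 rho(1)] / [1 - phi_11 rho(1)] = [-0.3257 - (-0.2665)(-0.2665)] / [1 - (-0.2665)(-0.2665)]
         = -0.39672225 / 0.92897775 = -0.427052.
  Update: phi_21 = phi_11 - phi_22 phi_11 = -0.2665 - (-0.427052)(-0.2665) = -0.380309.
Step k = 3:
  phi_33 = [rho(3) - phi_21 rho(2) - phi_22 rho(1)] / [1 - phi_21 rho(1) - phi_22 rho(2)]
    numerator   = 0.4056 - (-0.380309)(-0.3257) - (-0.427052)(-0.2665) = 0.16792372
    denominator = 1 - (-0.380309)(-0.2665) - (-0.427052)(-0.3257) = 0.75955653
  phi_33 = 0.16792372 / 0.75955653 = 0.2211.
Therefore phi_{33} = 0.2211.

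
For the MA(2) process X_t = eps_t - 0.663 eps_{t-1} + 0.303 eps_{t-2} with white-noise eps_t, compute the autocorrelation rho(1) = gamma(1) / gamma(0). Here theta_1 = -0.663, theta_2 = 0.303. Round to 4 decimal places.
\rho(1) = -0.5641

For an MA(q) process with theta_0 = 1, the autocovariance is
  gamma(k) = sigma^2 * sum_{i=0..q-k} theta_i * theta_{i+k},
and rho(k) = gamma(k) / gamma(0). Sigma^2 cancels.
  numerator   = (1)*(-0.663) + (-0.663)*(0.303) = -0.863889.
  denominator = (1)^2 + (-0.663)^2 + (0.303)^2 = 1.531378.
  rho(1) = -0.863889 / 1.531378 = -0.5641.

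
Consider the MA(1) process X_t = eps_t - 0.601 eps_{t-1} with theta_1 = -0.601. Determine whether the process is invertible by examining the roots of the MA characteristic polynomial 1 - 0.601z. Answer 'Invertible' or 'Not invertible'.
\text{Invertible}

The MA(q) characteristic polynomial is P(z) = 1 - 0.601z.
Invertibility requires all roots to lie outside the unit circle, i.e. |z| > 1 for every root.
This is linear in z: 1 + (-0.601) z = 0  =>  z = -1/(-0.601) = 1.663894,  |z| = 1.663894.
Moduli of all roots: 1.6639.
All moduli strictly greater than 1? Yes.
Verdict: Invertible.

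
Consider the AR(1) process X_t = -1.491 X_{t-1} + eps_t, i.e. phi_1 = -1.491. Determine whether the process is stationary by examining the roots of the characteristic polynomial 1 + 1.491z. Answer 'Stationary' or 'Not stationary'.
\text{Not stationary}

The AR(p) characteristic polynomial is P(z) = 1 + 1.491z.
Stationarity requires all roots to lie outside the unit circle, i.e. |z| > 1 for every root.
This is linear in z: 1 + (1.491) z = 0  =>  z = -1/(1.491) = -0.670691,  |z| = 0.670691.
Moduli of all roots: 0.6707.
All moduli strictly greater than 1? No.
Verdict: Not stationary.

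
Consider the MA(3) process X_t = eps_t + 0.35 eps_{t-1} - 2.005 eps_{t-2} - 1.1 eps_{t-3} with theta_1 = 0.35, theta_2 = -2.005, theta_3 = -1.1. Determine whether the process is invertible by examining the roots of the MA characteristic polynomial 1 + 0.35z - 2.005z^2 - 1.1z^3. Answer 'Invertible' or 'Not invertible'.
\text{Not invertible}

The MA(q) characteristic polynomial is P(z) = 1 + 0.35z - 2.005z^2 - 1.1z^3.
Invertibility requires all roots to lie outside the unit circle, i.e. |z| > 1 for every root.
Degree 3: look for a simple real root z0 first, then factor out (1 - z/z0) and solve the remaining quadratic.
Testing z0 = -0.8: P(-0.8) = 1 + (0.35)(-0.8) + (-2.005)(-0.8)^2 + (-1.1)(-0.8)^3
  = 1 + (-0.28) + (-1.2832) + (0.5632) = 0.  So z_0 = -0.8 is a root, |z_0| = 0.8.
Divide out the factor (1 + 1.25 z) = (1 - z/z0) (since 1/z0 = -1.25):
  P(z) = (1 + 1.25 z)(1 + (-0.9) z + (-0.88) z^2)
  [check: z-coef -0.9 - (-1.25) = 0.35; z^2-coef -0.88 - (-1.25)(-0.9) = -2.005; z^3-coef -(-1.25)(-0.88) = -1.1.]
Remaining roots from the quadratic factor 1 + (-0.9) z + (-0.88) z^2:
  Set 1 + (-0.9) z + (-0.88) z^2 = 0, i.e. a z^2 + b z + c = 0 with a = -0.88, b = -0.9, c = 1.
  Discriminant D = b^2 - 4ac = (-0.9)^2 - 4*(-0.88)*1 = 0.81 - (-3.52) = 4.33.
  D >= 0, so the roots are real: z = (-b +/- sqrt(D)) / (2a) = (0.9 +/- 2.080865) / (-1.76).
    z_1 = (0.9 + 2.080865) / (-1.76) = -1.6937,   |z_1| = 1.6937.
    z_2 = (0.9 - 2.080865) / (-1.76) = 0.6709,   |z_2| = 0.6709.
Moduli of all roots: 0.8000, 1.6937, 0.6709.
All moduli strictly greater than 1? No.
Verdict: Not invertible.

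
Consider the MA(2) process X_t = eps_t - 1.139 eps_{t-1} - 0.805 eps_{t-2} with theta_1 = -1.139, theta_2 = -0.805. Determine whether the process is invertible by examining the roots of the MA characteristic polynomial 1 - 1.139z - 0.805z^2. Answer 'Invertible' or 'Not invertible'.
\text{Not invertible}

The MA(q) characteristic polynomial is P(z) = 1 - 1.139z - 0.805z^2.
Invertibility requires all roots to lie outside the unit circle, i.e. |z| > 1 for every root.
Set 1 + (-1.139) z + (-0.805) z^2 = 0, i.e. a z^2 + b z + c = 0 with a = -0.805, b = -1.139, c = 1.
Discriminant D = b^2 - 4ac = (-1.139)^2 - 4*(-0.805)*1 = 1.297321 - (-3.22) = 4.517321.
D >= 0, so the roots are real: z = (-b +/- sqrt(D)) / (2a) = (1.139 +/- 2.125399) / (-1.61).
  z_1 = (1.139 + 2.125399) / (-1.61) = -2.0276,   |z_1| = 2.0276.
  z_2 = (1.139 - 2.125399) / (-1.61) = 0.6127,   |z_2| = 0.6127.
Moduli of all roots: 2.0276, 0.6127.
All moduli strictly greater than 1? No.
Verdict: Not invertible.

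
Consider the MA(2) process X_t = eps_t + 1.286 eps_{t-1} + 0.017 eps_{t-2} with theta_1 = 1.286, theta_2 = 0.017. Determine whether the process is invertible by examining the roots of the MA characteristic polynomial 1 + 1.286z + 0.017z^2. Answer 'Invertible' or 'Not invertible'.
\text{Not invertible}

The MA(q) characteristic polynomial is P(z) = 1 + 1.286z + 0.017z^2.
Invertibility requires all roots to lie outside the unit circle, i.e. |z| > 1 for every root.
Set 1 + (1.286) z + (0.017) z^2 = 0, i.e. a z^2 + b z + c = 0 with a = 0.017, b = 1.286, c = 1.
Discriminant D = b^2 - 4ac = (1.286)^2 - 4*(0.017)*1 = 1.653796 - (0.068) = 1.585796.
D >= 0, so the roots are real: z = (-b +/- sqrt(D)) / (2a) = (-1.286 +/- 1.259284) / (0.034).
  z_1 = (-1.286 + 1.259284) / (0.034) = -0.7858,   |z_1| = 0.7858.
  z_2 = (-1.286 - 1.259284) / (0.034) = -74.8613,   |z_2| = 74.8613.
Moduli of all roots: 0.7858, 74.8613.
All moduli strictly greater than 1? No.
Verdict: Not invertible.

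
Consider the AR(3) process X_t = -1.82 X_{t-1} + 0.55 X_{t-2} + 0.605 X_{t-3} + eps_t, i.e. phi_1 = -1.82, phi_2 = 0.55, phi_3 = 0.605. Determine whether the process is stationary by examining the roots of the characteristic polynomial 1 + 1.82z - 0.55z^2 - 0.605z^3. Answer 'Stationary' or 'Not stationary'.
\text{Not stationary}

The AR(p) characteristic polynomial is P(z) = 1 + 1.82z - 0.55z^2 - 0.605z^3.
Stationarity requires all roots to lie outside the unit circle, i.e. |z| > 1 for every root.
Degree 3: look for a simple real root z0 first, then factor out (1 - z/z0) and solve the remaining quadratic.
Testing z0 = -2: P(-2) = 1 + (1.82)(-2) + (-0.55)(-2)^2 + (-0.605)(-2)^3
  = 1 + (-3.64) + (-2.2) + (4.84) = 0.  So z_0 = -2 is a root, |z_0| = 2.
Divide out the factor (1 + 0.5 z) = (1 - z/z0) (since 1/z0 = -0.5):
  P(z) = (1 + 0.5 z)(1 + (1.32) z + (-1.21) z^2)
  [check: z-coef 1.32 - (-0.5) = 1.82; z^2-coef -1.21 - (-0.5)(1.32) = -0.55; z^3-coef -(-0.5)(-1.21) = -0.605.]
Remaining roots from the quadratic factor 1 + (1.32) z + (-1.21) z^2:
  Set 1 + (1.32) z + (-1.21) z^2 = 0, i.e. a z^2 + b z + c = 0 with a = -1.21, b = 1.32, c = 1.
  Discriminant D = b^2 - 4ac = (1.32)^2 - 4*(-1.21)*1 = 1.7424 - (-4.84) = 6.5824.
  D >= 0, so the roots are real: z = (-b +/- sqrt(D)) / (2a) = (-1.32 +/- 2.565619) / (-2.42).
    z_1 = (-1.32 + 2.565619) / (-2.42) = -0.5147,   |z_1| = 0.5147.
    z_2 = (-1.32 - 2.565619) / (-2.42) = 1.6056,   |z_2| = 1.6056.
Moduli of all roots: 2.0000, 0.5147, 1.6056.
All moduli strictly greater than 1? No.
Verdict: Not stationary.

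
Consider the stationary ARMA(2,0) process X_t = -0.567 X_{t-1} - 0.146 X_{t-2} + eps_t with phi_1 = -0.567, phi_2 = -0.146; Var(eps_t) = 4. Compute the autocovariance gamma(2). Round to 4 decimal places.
\gamma(2) = 0.7281

Multiply the model equation by X_{t-k} and take expectations. With theta_0 = psi_0 = 1 and psi_j the MA(infinity) weights, this gives
  gamma(k) - sum_i phi_i gamma(k-i) = c_k,
  c_k = sigma^2 * sum_{j=k..q} theta_j psi_{j-k}   (c_k = 0 for k > q),
using gamma(-m) = gamma(m).
Pure AR (q = 0): c_0 = sigma^2 = 4, c_k = 0 for k >= 1.
Equations for k = 0, 1, 2 (AR order 2, c_2 = 0):
  (E0) gamma(0) = phi_1 gamma(1) + phi_2 gamma(2) + c_0
  (E1) gamma(1) = phi_1 gamma(0) + phi_2 gamma(1) + c_1
  (E2) gamma(2) = phi_1 gamma(1) + phi_2 gamma(0)
From (E1): gamma(1) = A gamma(0) + B with
  A = phi_1 / (1 - phi_2) = -0.567 / 1.146 = -0.494764,   B = c_1 / (1 - phi_2) = 0 / 1.146 = 0.
Insert (E2) into (E0): gamma(0) (1 - phi_2^2) = phi_1 (1 + phi_2) gamma(1) + c_0.
  phi_1 (1 + phi_2) = (-0.567)(0.854) = -0.484218,   1 - phi_2^2 = 0.978684.
Replace gamma(1) by A gamma(0) + B and collect gamma(0):
  gamma(0) [0.978684 - (-0.484218)(-0.494764)] = c_0 = 4
  gamma(0) * 0.73911 = 4
  gamma(0) = 4 / 0.73911 = 5.411913.
  gamma(1) = A gamma(0) = (-0.494764)(5.411913) = -2.677622.
  gamma(2) = phi_1 gamma(1) + phi_2 gamma(0) = (-0.567)(-2.677622) + (-0.146)(5.411913) = 0.728072.
Therefore gamma(2) = 0.7281 (to 4 decimal places).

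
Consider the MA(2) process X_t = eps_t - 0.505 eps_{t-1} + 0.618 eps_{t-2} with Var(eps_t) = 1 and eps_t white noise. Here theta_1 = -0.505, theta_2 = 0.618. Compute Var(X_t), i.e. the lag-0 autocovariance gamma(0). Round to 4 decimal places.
\gamma(0) = 1.6369

For an MA(q) process X_t = eps_t + sum_i theta_i eps_{t-i} with
Var(eps_t) = sigma^2, the variance is
  gamma(0) = sigma^2 * (1 + sum_i theta_i^2).
  sum_i theta_i^2 = (-0.505)^2 + (0.618)^2 = 0.255025 + 0.381924 = 0.636949.
  gamma(0) = 1 * (1 + 0.636949) = 1 * 1.636949 = 1.636949, which rounds to 1.6369.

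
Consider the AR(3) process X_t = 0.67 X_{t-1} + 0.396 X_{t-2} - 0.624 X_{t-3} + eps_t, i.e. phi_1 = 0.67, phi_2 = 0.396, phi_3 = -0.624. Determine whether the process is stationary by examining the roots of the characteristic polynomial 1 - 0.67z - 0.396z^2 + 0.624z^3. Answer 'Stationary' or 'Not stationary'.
\text{Stationary}

The AR(p) characteristic polynomial is P(z) = 1 - 0.67z - 0.396z^2 + 0.624z^3.
Stationarity requires all roots to lie outside the unit circle, i.e. |z| > 1 for every root.
Degree 3: look for a simple real root z0 first, then factor out (1 - z/z0) and solve the remaining quadratic.
Testing z0 = -1.25: P(-1.25) = 1 + (-0.67)(-1.25) + (-0.396)(-1.25)^2 + (0.624)(-1.25)^3
  = 1 + (0.8375) + (-0.61875) + (-1.21875) = 0.  So z_0 = -1.25 is a root, |z_0| = 1.25.
Divide out the factor (1 + 0.8 z) = (1 - z/z0) (since 1/z0 = -0.8):
  P(z) = (1 + 0.8 z)(1 + (-1.47) z + (0.78) z^2)
  [check: z-coef -1.47 - (-0.8) = -0.67; z^2-coef 0.78 - (-0.8)(-1.47) = -0.396; z^3-coef -(-0.8)(0.78) = 0.624.]
Remaining roots from the quadratic factor 1 + (-1.47) z + (0.78) z^2:
  Set 1 + (-1.47) z + (0.78) z^2 = 0, i.e. a z^2 + b z + c = 0 with a = 0.78, b = -1.47, c = 1.
  Discriminant D = b^2 - 4ac = (-1.47)^2 - 4*(0.78)*1 = 2.1609 - (3.12) = -0.9591.
  D < 0, so the roots are the complex-conjugate pair z = (-b +/- i sqrt(-D)) / (2a) = 0.9423 +/- 0.6278i.
  For a conjugate pair |z|^2 = z * conj(z) = (product of roots) = c/a = 1/(0.78) = 1.282051, so |z| = sqrt(1.282051) = 1.1323 for both roots.
Moduli of all roots: 1.2500, 1.1323, 1.1323.
All moduli strictly greater than 1? Yes.
Verdict: Stationary.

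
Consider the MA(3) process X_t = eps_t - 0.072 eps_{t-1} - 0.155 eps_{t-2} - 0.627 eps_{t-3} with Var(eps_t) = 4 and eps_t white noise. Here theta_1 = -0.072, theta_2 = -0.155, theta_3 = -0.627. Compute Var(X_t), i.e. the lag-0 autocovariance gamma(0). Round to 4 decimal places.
\gamma(0) = 5.6894

For an MA(q) process X_t = eps_t + sum_i theta_i eps_{t-i} with
Var(eps_t) = sigma^2, the variance is
  gamma(0) = sigma^2 * (1 + sum_i theta_i^2).
  sum_i theta_i^2 = (-0.072)^2 + (-0.155)^2 + (-0.627)^2 = 0.005184 + 0.024025 + 0.393129 = 0.422338.
  gamma(0) = 4 * (1 + 0.422338) = 4 * 1.422338 = 5.689352, which rounds to 5.6894.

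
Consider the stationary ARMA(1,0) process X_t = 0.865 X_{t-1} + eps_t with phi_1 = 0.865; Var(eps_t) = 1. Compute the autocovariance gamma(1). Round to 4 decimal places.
\gamma(1) = 3.4356

Multiply the model equation by X_{t-k} and take expectations. With theta_0 = psi_0 = 1 and psi_j the MA(infinity) weights, this gives
  gamma(k) - sum_i phi_i gamma(k-i) = c_k,
  c_k = sigma^2 * sum_{j=k..q} theta_j psi_{j-k}   (c_k = 0 for k > q),
using gamma(-m) = gamma(m).
Pure AR (q = 0): c_0 = sigma^2 = 1, c_k = 0 for k >= 1.
Equations for k = 0 and k = 1 (AR order 1):
  gamma(0) = phi_1 gamma(1) + c_0
  gamma(1) = phi_1 gamma(0) + c_1
Substituting the second into the first: gamma(0) (1 - phi_1^2) = c_0 + phi_1 c_1, so
  gamma(0) = c_0 / (1 - phi_1^2) = 1 / (1 - (0.865)^2) = 1 / 0.251775 = 3.9718.
  gamma(1) = phi_1 gamma(0) = (0.865)(3.9718) = 3.435607.
Therefore gamma(1) = 3.4356 (to 4 decimal places).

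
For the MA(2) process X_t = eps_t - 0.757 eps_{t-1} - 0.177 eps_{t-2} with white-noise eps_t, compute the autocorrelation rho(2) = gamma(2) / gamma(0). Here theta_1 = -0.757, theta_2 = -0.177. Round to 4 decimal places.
\rho(2) = -0.1103

For an MA(q) process with theta_0 = 1, the autocovariance is
  gamma(k) = sigma^2 * sum_{i=0..q-k} theta_i * theta_{i+k},
and rho(k) = gamma(k) / gamma(0). Sigma^2 cancels.
  numerator   = (1)*(-0.177) = -0.177.
  denominator = (1)^2 + (-0.757)^2 + (-0.177)^2 = 1.604378.
  rho(2) = -0.177 / 1.604378 = -0.1103.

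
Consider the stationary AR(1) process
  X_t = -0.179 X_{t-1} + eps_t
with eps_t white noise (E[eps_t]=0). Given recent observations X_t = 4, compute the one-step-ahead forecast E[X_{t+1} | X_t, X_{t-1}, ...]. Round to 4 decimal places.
E[X_{t+1} \mid \mathcal F_t] = -0.7160

For an AR(p) model X_t = c + sum_i phi_i X_{t-i} + eps_t, the
one-step-ahead conditional mean is
  E[X_{t+1} | X_t, ...] = c + sum_i phi_i X_{t+1-i}.
Substitute known values:
  E[X_{t+1} | ...] = (-0.179) * (4)
                   = -0.7160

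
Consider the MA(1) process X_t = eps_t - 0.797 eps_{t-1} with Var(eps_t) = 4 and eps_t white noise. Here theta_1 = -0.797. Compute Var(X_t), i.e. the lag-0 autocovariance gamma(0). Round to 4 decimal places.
\gamma(0) = 6.5408

For an MA(q) process X_t = eps_t + sum_i theta_i eps_{t-i} with
Var(eps_t) = sigma^2, the variance is
  gamma(0) = sigma^2 * (1 + sum_i theta_i^2).
  sum_i theta_i^2 = (-0.797)^2 = 0.635209.
  gamma(0) = 4 * (1 + 0.635209) = 4 * 1.635209 = 6.540836, which rounds to 6.5408.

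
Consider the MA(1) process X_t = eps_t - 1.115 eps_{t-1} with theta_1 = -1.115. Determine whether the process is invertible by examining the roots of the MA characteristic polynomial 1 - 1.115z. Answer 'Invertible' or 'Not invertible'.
\text{Not invertible}

The MA(q) characteristic polynomial is P(z) = 1 - 1.115z.
Invertibility requires all roots to lie outside the unit circle, i.e. |z| > 1 for every root.
This is linear in z: 1 + (-1.115) z = 0  =>  z = -1/(-1.115) = 0.896861,  |z| = 0.896861.
Moduli of all roots: 0.8969.
All moduli strictly greater than 1? No.
Verdict: Not invertible.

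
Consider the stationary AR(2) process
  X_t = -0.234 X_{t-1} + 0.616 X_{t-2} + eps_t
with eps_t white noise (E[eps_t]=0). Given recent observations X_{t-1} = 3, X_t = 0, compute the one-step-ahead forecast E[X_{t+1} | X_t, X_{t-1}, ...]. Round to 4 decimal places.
E[X_{t+1} \mid \mathcal F_t] = 1.8480

For an AR(p) model X_t = c + sum_i phi_i X_{t-i} + eps_t, the
one-step-ahead conditional mean is
  E[X_{t+1} | X_t, ...] = c + sum_i phi_i X_{t+1-i}.
Substitute known values:
  E[X_{t+1} | ...] = (-0.234) * (0) + (0.616) * (3)
                   = 1.8480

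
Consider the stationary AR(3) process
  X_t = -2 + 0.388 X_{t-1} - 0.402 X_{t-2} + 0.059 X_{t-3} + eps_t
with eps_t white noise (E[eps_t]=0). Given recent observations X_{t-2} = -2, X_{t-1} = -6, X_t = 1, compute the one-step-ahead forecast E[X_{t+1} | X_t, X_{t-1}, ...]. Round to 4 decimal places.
E[X_{t+1} \mid \mathcal F_t] = 0.6820

For an AR(p) model X_t = c + sum_i phi_i X_{t-i} + eps_t, the
one-step-ahead conditional mean is
  E[X_{t+1} | X_t, ...] = c + sum_i phi_i X_{t+1-i}.
Substitute known values:
  E[X_{t+1} | ...] = -2 + (0.388) * (1) + (-0.402) * (-6) + (0.059) * (-2)
                   = 0.6820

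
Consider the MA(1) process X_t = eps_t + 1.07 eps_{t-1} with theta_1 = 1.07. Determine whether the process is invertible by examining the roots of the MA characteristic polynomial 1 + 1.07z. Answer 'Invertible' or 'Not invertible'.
\text{Not invertible}

The MA(q) characteristic polynomial is P(z) = 1 + 1.07z.
Invertibility requires all roots to lie outside the unit circle, i.e. |z| > 1 for every root.
This is linear in z: 1 + (1.07) z = 0  =>  z = -1/(1.07) = -0.934579,  |z| = 0.934579.
Moduli of all roots: 0.9346.
All moduli strictly greater than 1? No.
Verdict: Not invertible.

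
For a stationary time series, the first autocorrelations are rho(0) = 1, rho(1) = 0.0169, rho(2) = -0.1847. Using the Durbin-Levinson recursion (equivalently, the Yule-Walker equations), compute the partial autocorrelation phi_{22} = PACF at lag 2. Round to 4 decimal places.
\phi_{22} = -0.1850

The PACF at lag k is phi_{kk}, the last component of the solution
to the Yule-Walker system G_k phi = r_k where
  (G_k)_{ij} = rho(|i - j|), (r_k)_i = rho(i), i,j = 1..k.
Equivalently, Durbin-Levinson gives phi_{kk} iteratively:
  phi_{11} = rho(1)
  phi_{kk} = [rho(k) - sum_{j=1..k-1} phi_{k-1,j} rho(k-j)]
            / [1 - sum_{j=1..k-1} phi_{k-1,j} rho(j)],
  phi_{k,j} = phi_{k-1,j} - phi_{kk} phi_{k-1,k-j},  j = 1..k-1.
Step k = 1:
  phi_11 = rho(1) = 0.0169.
Step k = 2:
  phi_22 = [rho(2) - phi_11 rho(1)] / [1 - phi_11 rho(1)] = [-0.1847 - (0.0169)(0.0169)] / [1 - (0.0169)(0.0169)]
         = -0.18498561 / 0.99971439 = -0.185.
Therefore phi_{22} = -0.1850.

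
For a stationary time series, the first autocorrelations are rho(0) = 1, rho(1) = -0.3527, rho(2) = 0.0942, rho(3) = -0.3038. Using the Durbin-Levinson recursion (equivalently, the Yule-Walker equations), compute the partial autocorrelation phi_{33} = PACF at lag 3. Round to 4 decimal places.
\phi_{33} = -0.3220

The PACF at lag k is phi_{kk}, the last component of the solution
to the Yule-Walker system G_k phi = r_k where
  (G_k)_{ij} = rho(|i - j|), (r_k)_i = rho(i), i,j = 1..k.
Equivalently, Durbin-Levinson gives phi_{kk} iteratively:
  phi_{11} = rho(1)
  phi_{kk} = [rho(k) - sum_{j=1..k-1} phi_{k-1,j} rho(k-j)]
            / [1 - sum_{j=1..k-1} phi_{k-1,j} rho(j)],
  phi_{k,j} = phi_{k-1,j} - phi_{kk} phi_{k-1,k-j},  j = 1..k-1.
Step k = 1:
  phi_11 = rho(1) = -0.3527.
Step k = 2:
  phi_22 = [rho(2) - phi_11 rho(1)] / [1 - phi_11 rho(1)] = [0.0942 - (-0.3527)(-0.3527)] / [1 - (-0.3527)(-0.3527)]
         = -0.03019729 / 0.87560271 = -0.034487.
  Update: phi_21 = phi_11 - phi_22 phi_11 = -0.3527 - (-0.034487)(-0.3527) = -0.364864.
Step k = 3:
  phi_33 = [rho(3) - phi_21 rho(2) - phi_22 rho(1)] / [1 - phi_21 rho(1) - phi_22 rho(2)]
    numerator   = -0.3038 - (-0.364864)(0.0942) - (-0.034487)(-0.3527) = -0.28159356
    denominator = 1 - (-0.364864)(-0.3527) - (-0.034487)(0.0942) = 0.87456128
  phi_33 = -0.28159356 / 0.87456128 = -0.322.
Therefore phi_{33} = -0.3220.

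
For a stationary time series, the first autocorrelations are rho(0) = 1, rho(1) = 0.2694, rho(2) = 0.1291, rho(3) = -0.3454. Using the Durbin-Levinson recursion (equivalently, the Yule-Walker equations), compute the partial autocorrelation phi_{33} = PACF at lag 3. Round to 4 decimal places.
\phi_{33} = -0.4269

The PACF at lag k is phi_{kk}, the last component of the solution
to the Yule-Walker system G_k phi = r_k where
  (G_k)_{ij} = rho(|i - j|), (r_k)_i = rho(i), i,j = 1..k.
Equivalently, Durbin-Levinson gives phi_{kk} iteratively:
  phi_{11} = rho(1)
  phi_{kk} = [rho(k) - sum_{j=1..k-1} phi_{k-1,j} rho(k-j)]
            / [1 - sum_{j=1..k-1} phi_{k-1,j} rho(j)],
  phi_{k,j} = phi_{k-1,j} - phi_{kk} phi_{k-1,k-j},  j = 1..k-1.
Step k = 1:
  phi_11 = rho(1) = 0.2694.
Step k = 2:
  phi_22 = [rho(2) - phi_11 rho(1)] / [1 - phi_11 rho(1)] = [0.1291 - (0.2694)(0.2694)] / [1 - (0.2694)(0.2694)]
         = 0.05652364 / 0.92742364 = 0.060947.
  Update: phi_21 = phi_11 - phi_22 phi_11 = 0.2694 - (0.060947)(0.2694) = 0.252981.
Step k = 3:
  phi_33 = [rho(3) - phi_21 rho(2) - phi_22 rho(1)] / [1 - phi_21 rho(1) - phi_22 rho(2)]
    numerator   = -0.3454 - (0.252981)(0.1291) - (0.060947)(0.2694) = -0.39447894
    denominator = 1 - (0.252981)(0.2694) - (0.060947)(0.1291) = 0.9239787
  phi_33 = -0.39447894 / 0.9239787 = -0.4269.
Therefore phi_{33} = -0.4269.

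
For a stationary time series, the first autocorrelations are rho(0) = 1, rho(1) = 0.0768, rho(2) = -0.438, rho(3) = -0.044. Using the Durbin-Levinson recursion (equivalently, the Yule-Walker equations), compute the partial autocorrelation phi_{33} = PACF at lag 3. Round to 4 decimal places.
\phi_{33} = 0.0489

The PACF at lag k is phi_{kk}, the last component of the solution
to the Yule-Walker system G_k phi = r_k where
  (G_k)_{ij} = rho(|i - j|), (r_k)_i = rho(i), i,j = 1..k.
Equivalently, Durbin-Levinson gives phi_{kk} iteratively:
  phi_{11} = rho(1)
  phi_{kk} = [rho(k) - sum_{j=1..k-1} phi_{k-1,j} rho(k-j)]
            / [1 - sum_{j=1..k-1} phi_{k-1,j} rho(j)],
  phi_{k,j} = phi_{k-1,j} - phi_{kk} phi_{k-1,k-j},  j = 1..k-1.
Step k = 1:
  phi_11 = rho(1) = 0.0768.
Step k = 2:
  phi_22 = [rho(2) - phi_11 rho(1)] / [1 - phi_11 rho(1)] = [-0.438 - (0.0768)(0.0768)] / [1 - (0.0768)(0.0768)]
         = -0.44389824 / 0.99410176 = -0.446532.
  Update: phi_21 = phi_11 - phi_22 phi_11 = 0.0768 - (-0.446532)(0.0768) = 0.111094.
Step k = 3:
  phi_33 = [rho(3) - phi_21 rho(2) - phi_22 rho(1)] / [1 - phi_21 rho(1) - phi_22 rho(2)]
    numerator   = -0.044 - (0.111094)(-0.438) - (-0.446532)(0.0768) = 0.03895268
    denominator = 1 - (0.111094)(0.0768) - (-0.446532)(-0.438) = 0.79588699
  phi_33 = 0.03895268 / 0.79588699 = 0.0489.
Therefore phi_{33} = 0.0489.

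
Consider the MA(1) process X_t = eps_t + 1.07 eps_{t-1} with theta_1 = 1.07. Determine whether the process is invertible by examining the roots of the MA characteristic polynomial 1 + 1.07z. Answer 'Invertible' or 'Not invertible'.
\text{Not invertible}

The MA(q) characteristic polynomial is P(z) = 1 + 1.07z.
Invertibility requires all roots to lie outside the unit circle, i.e. |z| > 1 for every root.
This is linear in z: 1 + (1.07) z = 0  =>  z = -1/(1.07) = -0.934579,  |z| = 0.934579.
Moduli of all roots: 0.9346.
All moduli strictly greater than 1? No.
Verdict: Not invertible.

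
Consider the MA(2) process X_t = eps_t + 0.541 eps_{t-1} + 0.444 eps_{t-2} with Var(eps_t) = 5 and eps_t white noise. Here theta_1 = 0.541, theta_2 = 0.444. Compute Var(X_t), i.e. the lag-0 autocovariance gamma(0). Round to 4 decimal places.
\gamma(0) = 7.4491

For an MA(q) process X_t = eps_t + sum_i theta_i eps_{t-i} with
Var(eps_t) = sigma^2, the variance is
  gamma(0) = sigma^2 * (1 + sum_i theta_i^2).
  sum_i theta_i^2 = (0.541)^2 + (0.444)^2 = 0.292681 + 0.197136 = 0.489817.
  gamma(0) = 5 * (1 + 0.489817) = 5 * 1.489817 = 7.449085, which rounds to 7.4491.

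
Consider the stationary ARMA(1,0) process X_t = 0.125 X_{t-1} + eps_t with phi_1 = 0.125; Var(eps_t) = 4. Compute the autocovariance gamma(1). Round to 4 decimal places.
\gamma(1) = 0.5079

Multiply the model equation by X_{t-k} and take expectations. With theta_0 = psi_0 = 1 and psi_j the MA(infinity) weights, this gives
  gamma(k) - sum_i phi_i gamma(k-i) = c_k,
  c_k = sigma^2 * sum_{j=k..q} theta_j psi_{j-k}   (c_k = 0 for k > q),
using gamma(-m) = gamma(m).
Pure AR (q = 0): c_0 = sigma^2 = 4, c_k = 0 for k >= 1.
Equations for k = 0 and k = 1 (AR order 1):
  gamma(0) = phi_1 gamma(1) + c_0
  gamma(1) = phi_1 gamma(0) + c_1
Substituting the second into the first: gamma(0) (1 - phi_1^2) = c_0 + phi_1 c_1, so
  gamma(0) = c_0 / (1 - phi_1^2) = 4 / (1 - (0.125)^2) = 4 / 0.984375 = 4.063492.
  gamma(1) = phi_1 gamma(0) = (0.125)(4.063492) = 0.507937.
Therefore gamma(1) = 0.5079 (to 4 decimal places).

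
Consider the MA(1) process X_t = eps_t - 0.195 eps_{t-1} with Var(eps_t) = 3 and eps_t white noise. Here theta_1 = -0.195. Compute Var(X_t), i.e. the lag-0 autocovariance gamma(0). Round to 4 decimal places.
\gamma(0) = 3.1141

For an MA(q) process X_t = eps_t + sum_i theta_i eps_{t-i} with
Var(eps_t) = sigma^2, the variance is
  gamma(0) = sigma^2 * (1 + sum_i theta_i^2).
  sum_i theta_i^2 = (-0.195)^2 = 0.038025.
  gamma(0) = 3 * (1 + 0.038025) = 3 * 1.038025 = 3.114075, which rounds to 3.1141.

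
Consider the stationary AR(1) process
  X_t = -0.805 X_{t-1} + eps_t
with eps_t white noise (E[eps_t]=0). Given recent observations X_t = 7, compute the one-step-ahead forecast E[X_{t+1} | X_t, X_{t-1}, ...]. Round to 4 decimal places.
E[X_{t+1} \mid \mathcal F_t] = -5.6350

For an AR(p) model X_t = c + sum_i phi_i X_{t-i} + eps_t, the
one-step-ahead conditional mean is
  E[X_{t+1} | X_t, ...] = c + sum_i phi_i X_{t+1-i}.
Substitute known values:
  E[X_{t+1} | ...] = (-0.805) * (7)
                   = -5.6350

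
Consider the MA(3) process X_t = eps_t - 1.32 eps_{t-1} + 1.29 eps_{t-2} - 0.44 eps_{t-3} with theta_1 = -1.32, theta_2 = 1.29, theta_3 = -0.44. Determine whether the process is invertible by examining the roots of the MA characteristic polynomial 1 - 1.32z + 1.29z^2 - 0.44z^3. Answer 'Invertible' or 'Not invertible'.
\text{Invertible}

The MA(q) characteristic polynomial is P(z) = 1 - 1.32z + 1.29z^2 - 0.44z^3.
Invertibility requires all roots to lie outside the unit circle, i.e. |z| > 1 for every root.
Degree 3: look for a simple real root z0 first, then factor out (1 - z/z0) and solve the remaining quadratic.
Testing z0 = 2: P(2) = 1 + (-1.32)(2) + (1.29)(2)^2 + (-0.44)(2)^3
  = 1 + (-2.64) + (5.16) + (-3.52) = 0.  So z_0 = 2 is a root, |z_0| = 2.
Divide out the factor (1 - 0.5 z) = (1 - z/z0) (since 1/z0 = 0.5):
  P(z) = (1 - 0.5 z)(1 + (-0.82) z + (0.88) z^2)
  [check: z-coef -0.82 - (0.5) = -1.32; z^2-coef 0.88 - (0.5)(-0.82) = 1.29; z^3-coef -(0.5)(0.88) = -0.44.]
Remaining roots from the quadratic factor 1 + (-0.82) z + (0.88) z^2:
  Set 1 + (-0.82) z + (0.88) z^2 = 0, i.e. a z^2 + b z + c = 0 with a = 0.88, b = -0.82, c = 1.
  Discriminant D = b^2 - 4ac = (-0.82)^2 - 4*(0.88)*1 = 0.6724 - (3.52) = -2.8476.
  D < 0, so the roots are the complex-conjugate pair z = (-b +/- i sqrt(-D)) / (2a) = 0.4659 +/- 0.9588i.
  For a conjugate pair |z|^2 = z * conj(z) = (product of roots) = c/a = 1/(0.88) = 1.136364, so |z| = sqrt(1.136364) = 1.066 for both roots.
Moduli of all roots: 2.0000, 1.0660, 1.0660.
All moduli strictly greater than 1? Yes.
Verdict: Invertible.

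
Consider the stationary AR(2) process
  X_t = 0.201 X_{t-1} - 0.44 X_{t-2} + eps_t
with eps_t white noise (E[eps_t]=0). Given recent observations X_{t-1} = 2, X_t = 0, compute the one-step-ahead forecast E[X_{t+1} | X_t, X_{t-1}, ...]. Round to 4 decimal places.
E[X_{t+1} \mid \mathcal F_t] = -0.8800

For an AR(p) model X_t = c + sum_i phi_i X_{t-i} + eps_t, the
one-step-ahead conditional mean is
  E[X_{t+1} | X_t, ...] = c + sum_i phi_i X_{t+1-i}.
Substitute known values:
  E[X_{t+1} | ...] = (0.201) * (0) + (-0.44) * (2)
                   = -0.8800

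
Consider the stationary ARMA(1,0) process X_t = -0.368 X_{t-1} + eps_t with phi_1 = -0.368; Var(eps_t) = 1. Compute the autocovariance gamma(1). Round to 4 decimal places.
\gamma(1) = -0.4256

Multiply the model equation by X_{t-k} and take expectations. With theta_0 = psi_0 = 1 and psi_j the MA(infinity) weights, this gives
  gamma(k) - sum_i phi_i gamma(k-i) = c_k,
  c_k = sigma^2 * sum_{j=k..q} theta_j psi_{j-k}   (c_k = 0 for k > q),
using gamma(-m) = gamma(m).
Pure AR (q = 0): c_0 = sigma^2 = 1, c_k = 0 for k >= 1.
Equations for k = 0 and k = 1 (AR order 1):
  gamma(0) = phi_1 gamma(1) + c_0
  gamma(1) = phi_1 gamma(0) + c_1
Substituting the second into the first: gamma(0) (1 - phi_1^2) = c_0 + phi_1 c_1, so
  gamma(0) = c_0 / (1 - phi_1^2) = 1 / (1 - (-0.368)^2) = 1 / 0.864576 = 1.156636.
  gamma(1) = phi_1 gamma(0) = (-0.368)(1.156636) = -0.425642.
Therefore gamma(1) = -0.4256 (to 4 decimal places).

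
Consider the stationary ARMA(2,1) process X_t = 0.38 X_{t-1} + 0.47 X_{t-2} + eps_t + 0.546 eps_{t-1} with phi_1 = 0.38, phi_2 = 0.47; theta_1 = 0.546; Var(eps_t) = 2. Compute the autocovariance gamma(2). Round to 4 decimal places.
\gamma(2) = 8.9452

Multiply the model equation by X_{t-k} and take expectations. With theta_0 = psi_0 = 1 and psi_j the MA(infinity) weights, this gives
  gamma(k) - sum_i phi_i gamma(k-i) = c_k,
  c_k = sigma^2 * sum_{j=k..q} theta_j psi_{j-k}   (c_k = 0 for k > q),
using gamma(-m) = gamma(m).
psi-weights needed (psi_j = theta_j + sum_i phi_i psi_{j-i}):
  psi_1 = theta_1 + phi_1 = 0.546 + (0.38) = 0.926
Right-hand sides:
  c_0 = sigma^2 (1 + theta_1 psi_1) = 2 * (1 + (0.546)(0.926)) = 2 * 1.505596 = 3.011192
  c_1 = sigma^2 theta_1 = 2 * (0.546) = 1.092
  c_2 = 0
Equations for k = 0, 1, 2 (AR order 2, c_2 = 0):
  (E0) gamma(0) = phi_1 gamma(1) + phi_2 gamma(2) + c_0
  (E1) gamma(1) = phi_1 gamma(0) + phi_2 gamma(1) + c_1
  (E2) gamma(2) = phi_1 gamma(1) + phi_2 gamma(0)
From (E1): gamma(1) = A gamma(0) + B with
  A = phi_1 / (1 - phi_2) = 0.38 / 0.53 = 0.716981,   B = c_1 / (1 - phi_2) = 1.092 / 0.53 = 2.060377.
Insert (E2) into (E0): gamma(0) (1 - phi_2^2) = phi_1 (1 + phi_2) gamma(1) + c_0.
  phi_1 (1 + phi_2) = (0.38)(1.47) = 0.5586,   1 - phi_2^2 = 0.7791.
Replace gamma(1) by A gamma(0) + B and collect gamma(0):
  gamma(0) [0.7791 - (0.5586)(0.716981)] = (0.5586)(2.060377) + 3.011192
  gamma(0) * 0.378594 = 4.162119
  gamma(0) = 4.162119 / 0.378594 = 10.993611.
  gamma(1) = A gamma(0) + B = (0.716981)(10.993611) + (2.060377) = 9.942589.
  gamma(2) = phi_1 gamma(1) + phi_2 gamma(0) = (0.38)(9.942589) + (0.47)(10.993611) = 8.945181.
Therefore gamma(2) = 8.9452 (to 4 decimal places).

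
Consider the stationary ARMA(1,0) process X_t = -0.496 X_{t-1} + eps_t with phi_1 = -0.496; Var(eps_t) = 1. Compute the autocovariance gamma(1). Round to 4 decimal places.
\gamma(1) = -0.6578

Multiply the model equation by X_{t-k} and take expectations. With theta_0 = psi_0 = 1 and psi_j the MA(infinity) weights, this gives
  gamma(k) - sum_i phi_i gamma(k-i) = c_k,
  c_k = sigma^2 * sum_{j=k..q} theta_j psi_{j-k}   (c_k = 0 for k > q),
using gamma(-m) = gamma(m).
Pure AR (q = 0): c_0 = sigma^2 = 1, c_k = 0 for k >= 1.
Equations for k = 0 and k = 1 (AR order 1):
  gamma(0) = phi_1 gamma(1) + c_0
  gamma(1) = phi_1 gamma(0) + c_1
Substituting the second into the first: gamma(0) (1 - phi_1^2) = c_0 + phi_1 c_1, so
  gamma(0) = c_0 / (1 - phi_1^2) = 1 / (1 - (-0.496)^2) = 1 / 0.753984 = 1.326288.
  gamma(1) = phi_1 gamma(0) = (-0.496)(1.326288) = -0.657839.
Therefore gamma(1) = -0.6578 (to 4 decimal places).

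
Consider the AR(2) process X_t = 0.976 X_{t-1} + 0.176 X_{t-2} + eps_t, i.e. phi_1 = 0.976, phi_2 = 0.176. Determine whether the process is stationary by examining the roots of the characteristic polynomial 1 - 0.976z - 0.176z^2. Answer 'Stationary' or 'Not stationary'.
\text{Not stationary}

The AR(p) characteristic polynomial is P(z) = 1 - 0.976z - 0.176z^2.
Stationarity requires all roots to lie outside the unit circle, i.e. |z| > 1 for every root.
Set 1 + (-0.976) z + (-0.176) z^2 = 0, i.e. a z^2 + b z + c = 0 with a = -0.176, b = -0.976, c = 1.
Discriminant D = b^2 - 4ac = (-0.976)^2 - 4*(-0.176)*1 = 0.952576 - (-0.704) = 1.656576.
D >= 0, so the roots are real: z = (-b +/- sqrt(D)) / (2a) = (0.976 +/- 1.28708) / (-0.352).
  z_1 = (0.976 + 1.28708) / (-0.352) = -6.4292,   |z_1| = 6.4292.
  z_2 = (0.976 - 1.28708) / (-0.352) = 0.8838,   |z_2| = 0.8838.
Moduli of all roots: 6.4292, 0.8838.
All moduli strictly greater than 1? No.
Verdict: Not stationary.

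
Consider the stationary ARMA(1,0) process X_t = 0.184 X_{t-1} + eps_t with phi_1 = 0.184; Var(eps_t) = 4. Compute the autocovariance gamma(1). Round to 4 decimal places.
\gamma(1) = 0.7618

Multiply the model equation by X_{t-k} and take expectations. With theta_0 = psi_0 = 1 and psi_j the MA(infinity) weights, this gives
  gamma(k) - sum_i phi_i gamma(k-i) = c_k,
  c_k = sigma^2 * sum_{j=k..q} theta_j psi_{j-k}   (c_k = 0 for k > q),
using gamma(-m) = gamma(m).
Pure AR (q = 0): c_0 = sigma^2 = 4, c_k = 0 for k >= 1.
Equations for k = 0 and k = 1 (AR order 1):
  gamma(0) = phi_1 gamma(1) + c_0
  gamma(1) = phi_1 gamma(0) + c_1
Substituting the second into the first: gamma(0) (1 - phi_1^2) = c_0 + phi_1 c_1, so
  gamma(0) = c_0 / (1 - phi_1^2) = 4 / (1 - (0.184)^2) = 4 / 0.966144 = 4.14017.
  gamma(1) = phi_1 gamma(0) = (0.184)(4.14017) = 0.761791.
Therefore gamma(1) = 0.7618 (to 4 decimal places).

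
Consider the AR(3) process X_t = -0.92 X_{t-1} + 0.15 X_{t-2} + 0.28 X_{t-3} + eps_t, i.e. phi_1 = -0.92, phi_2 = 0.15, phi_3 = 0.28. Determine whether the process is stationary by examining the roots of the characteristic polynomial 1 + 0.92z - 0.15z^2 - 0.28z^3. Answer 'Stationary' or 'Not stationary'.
\text{Stationary}

The AR(p) characteristic polynomial is P(z) = 1 + 0.92z - 0.15z^2 - 0.28z^3.
Stationarity requires all roots to lie outside the unit circle, i.e. |z| > 1 for every root.
Degree 3: look for a simple real root z0 first, then factor out (1 - z/z0) and solve the remaining quadratic.
Testing z0 = 2: P(2) = 1 + (0.92)(2) + (-0.15)(2)^2 + (-0.28)(2)^3
  = 1 + (1.84) + (-0.6) + (-2.24) = 0.  So z_0 = 2 is a root, |z_0| = 2.
Divide out the factor (1 - 0.5 z) = (1 - z/z0) (since 1/z0 = 0.5):
  P(z) = (1 - 0.5 z)(1 + (1.42) z + (0.56) z^2)
  [check: z-coef 1.42 - (0.5) = 0.92; z^2-coef 0.56 - (0.5)(1.42) = -0.15; z^3-coef -(0.5)(0.56) = -0.28.]
Remaining roots from the quadratic factor 1 + (1.42) z + (0.56) z^2:
  Set 1 + (1.42) z + (0.56) z^2 = 0, i.e. a z^2 + b z + c = 0 with a = 0.56, b = 1.42, c = 1.
  Discriminant D = b^2 - 4ac = (1.42)^2 - 4*(0.56)*1 = 2.0164 - (2.24) = -0.2236.
  D < 0, so the roots are the complex-conjugate pair z = (-b +/- i sqrt(-D)) / (2a) = -1.2679 +/- 0.4222i.
  For a conjugate pair |z|^2 = z * conj(z) = (product of roots) = c/a = 1/(0.56) = 1.785714, so |z| = sqrt(1.785714) = 1.3363 for both roots.
Moduli of all roots: 2.0000, 1.3363, 1.3363.
All moduli strictly greater than 1? Yes.
Verdict: Stationary.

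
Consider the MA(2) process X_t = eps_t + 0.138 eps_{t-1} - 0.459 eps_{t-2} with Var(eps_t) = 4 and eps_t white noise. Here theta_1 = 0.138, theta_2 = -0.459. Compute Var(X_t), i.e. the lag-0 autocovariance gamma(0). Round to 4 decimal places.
\gamma(0) = 4.9189

For an MA(q) process X_t = eps_t + sum_i theta_i eps_{t-i} with
Var(eps_t) = sigma^2, the variance is
  gamma(0) = sigma^2 * (1 + sum_i theta_i^2).
  sum_i theta_i^2 = (0.138)^2 + (-0.459)^2 = 0.019044 + 0.210681 = 0.229725.
  gamma(0) = 4 * (1 + 0.229725) = 4 * 1.229725 = 4.9189.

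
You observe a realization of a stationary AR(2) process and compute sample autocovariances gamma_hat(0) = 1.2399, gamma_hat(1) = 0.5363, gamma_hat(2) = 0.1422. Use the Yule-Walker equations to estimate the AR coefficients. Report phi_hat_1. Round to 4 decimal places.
\hat\phi_{1} = 0.4711

The Yule-Walker equations for an AR(p) process read, in matrix form,
  Gamma_p phi = r_p,   with   (Gamma_p)_{ij} = gamma(|i - j|),
                       (r_p)_i = gamma(i),   i,j = 1..p.
Substitute the sample gammas (Toeplitz matrix and right-hand side of size 2):
  Gamma_p = [[1.2399, 0.5363], [0.5363, 1.2399]]
  r_p     = [0.5363, 0.1422]
Written out:
  1.2399 phi_1 + 0.5363 phi_2 = 0.5363
  0.5363 phi_1 + 1.2399 phi_2 = 0.1422
Solve by Cramer's rule:
  det = gamma(0)^2 - gamma(1)^2 = (1.2399)^2 - (0.5363)^2 = 1.53735201 - 0.28761769 = 1.24973432
  phi_hat_1 = [gamma(1) gamma(0) - gamma(1) gamma(2)] / det = [(0.5363)(1.2399) - (0.5363)(0.1422)] / 1.24973432 = 0.58869651 / 1.24973432 = 0.4711
  phi_hat_2 = [gamma(0) gamma(2) - gamma(1)^2] / det = [(1.2399)(0.1422) - (0.5363)^2] / 1.24973432 = -0.11130391 / 1.24973432 = -0.0891
So phi_hat = [0.4711, -0.0891].
Therefore phi_hat_1 = 0.4711.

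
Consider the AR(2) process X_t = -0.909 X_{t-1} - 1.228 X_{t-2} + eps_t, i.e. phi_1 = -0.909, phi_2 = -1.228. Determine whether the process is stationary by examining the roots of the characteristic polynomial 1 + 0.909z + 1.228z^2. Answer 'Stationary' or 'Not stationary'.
\text{Not stationary}

The AR(p) characteristic polynomial is P(z) = 1 + 0.909z + 1.228z^2.
Stationarity requires all roots to lie outside the unit circle, i.e. |z| > 1 for every root.
Set 1 + (0.909) z + (1.228) z^2 = 0, i.e. a z^2 + b z + c = 0 with a = 1.228, b = 0.909, c = 1.
Discriminant D = b^2 - 4ac = (0.909)^2 - 4*(1.228)*1 = 0.826281 - (4.912) = -4.085719.
D < 0, so the roots are the complex-conjugate pair z = (-b +/- i sqrt(-D)) / (2a) = -0.3701 +/- 0.823i.
For a conjugate pair |z|^2 = z * conj(z) = (product of roots) = c/a = 1/(1.228) = 0.814332, so |z| = sqrt(0.814332) = 0.9024 for both roots.
Moduli of all roots: 0.9024, 0.9024.
All moduli strictly greater than 1? No.
Verdict: Not stationary.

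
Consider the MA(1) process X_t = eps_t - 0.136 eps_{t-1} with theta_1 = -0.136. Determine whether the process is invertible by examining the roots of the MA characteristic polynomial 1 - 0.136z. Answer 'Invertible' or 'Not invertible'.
\text{Invertible}

The MA(q) characteristic polynomial is P(z) = 1 - 0.136z.
Invertibility requires all roots to lie outside the unit circle, i.e. |z| > 1 for every root.
This is linear in z: 1 + (-0.136) z = 0  =>  z = -1/(-0.136) = 7.352941,  |z| = 7.352941.
Moduli of all roots: 7.3529.
All moduli strictly greater than 1? Yes.
Verdict: Invertible.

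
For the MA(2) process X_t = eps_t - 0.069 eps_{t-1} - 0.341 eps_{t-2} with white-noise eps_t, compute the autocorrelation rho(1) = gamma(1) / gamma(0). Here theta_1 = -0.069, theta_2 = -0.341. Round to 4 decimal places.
\rho(1) = -0.0406

For an MA(q) process with theta_0 = 1, the autocovariance is
  gamma(k) = sigma^2 * sum_{i=0..q-k} theta_i * theta_{i+k},
and rho(k) = gamma(k) / gamma(0). Sigma^2 cancels.
  numerator   = (1)*(-0.069) + (-0.069)*(-0.341) = -0.045471.
  denominator = (1)^2 + (-0.069)^2 + (-0.341)^2 = 1.121042.
  rho(1) = -0.045471 / 1.121042 = -0.0406.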